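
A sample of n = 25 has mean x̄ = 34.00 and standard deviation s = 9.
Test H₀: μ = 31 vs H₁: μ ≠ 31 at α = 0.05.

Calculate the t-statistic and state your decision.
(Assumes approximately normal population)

Answer: t = 1.6667, fail to reject H₀

Derivation:
df = n - 1 = 24
SE = s/√n = 9/√25 = 1.8000
t = (x̄ - μ₀)/SE = (34.00 - 31)/1.8000 = 1.6667
Critical value: t_{0.025,24} = ±2.064
p-value ≈ 0.1086
Decision: fail to reject H₀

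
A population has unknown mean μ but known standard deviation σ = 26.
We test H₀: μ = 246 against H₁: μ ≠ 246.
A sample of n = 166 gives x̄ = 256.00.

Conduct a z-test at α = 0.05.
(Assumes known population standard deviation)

Standard error: SE = σ/√n = 26/√166 = 2.0180
z-statistic: z = (x̄ - μ₀)/SE = (256.00 - 246)/2.0180 = 4.9554
Critical value: ±1.960
p-value < 0.0001
Decision: reject H₀

Answer: z = 4.9554, reject H₀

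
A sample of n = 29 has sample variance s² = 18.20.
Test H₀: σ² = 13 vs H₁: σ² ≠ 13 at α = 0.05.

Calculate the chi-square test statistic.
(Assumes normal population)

df = n - 1 = 28
χ² = (n-1)s²/σ₀² = 28×18.20/13 = 39.2000
Critical values: χ²_{0.975,28} = 15.308, χ²_{0.025,28} = 44.461
Rejection region: χ² < 15.308 or χ² > 44.461
Decision: fail to reject H₀

Answer: χ² = 39.2000, fail to reject H₀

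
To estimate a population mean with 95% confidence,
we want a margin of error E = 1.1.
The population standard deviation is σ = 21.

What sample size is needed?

Answer: n = 1401

Derivation:
z_0.025 = 1.960
n = (z×σ/E)² = (1.960×21/1.1)²
n = 1400.1203
Round up: n = 1401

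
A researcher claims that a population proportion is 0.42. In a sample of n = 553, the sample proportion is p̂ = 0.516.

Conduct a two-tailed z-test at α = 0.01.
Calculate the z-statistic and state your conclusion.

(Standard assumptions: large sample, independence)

Answer: z = 4.5740, reject H₀

Derivation:
H₀: p = 0.42, H₁: p ≠ 0.42
Standard error: SE = √(p₀(1-p₀)/n) = √(0.42×0.58/553) = 0.020988
z-statistic: z = (p̂ - p₀)/SE = (0.516 - 0.42)/0.020988 = 4.5740
Critical value: z_0.005 = ±2.576
p-value < 0.0001
Decision: reject H₀ at α = 0.01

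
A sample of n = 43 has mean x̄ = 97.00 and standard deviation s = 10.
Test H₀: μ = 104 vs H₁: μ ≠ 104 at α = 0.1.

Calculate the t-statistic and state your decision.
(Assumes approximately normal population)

df = n - 1 = 42
SE = s/√n = 10/√43 = 1.5250
t = (x̄ - μ₀)/SE = (97.00 - 104)/1.5250 = -4.5902
Critical value: t_{0.05,42} = ±1.682
p-value < 0.0001
Decision: reject H₀

Answer: t = -4.5902, reject H₀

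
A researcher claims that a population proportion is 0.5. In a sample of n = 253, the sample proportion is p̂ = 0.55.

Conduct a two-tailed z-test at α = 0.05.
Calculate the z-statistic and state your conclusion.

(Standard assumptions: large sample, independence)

Answer: z = 1.5906, fail to reject H₀

Derivation:
H₀: p = 0.5, H₁: p ≠ 0.5
Standard error: SE = √(p₀(1-p₀)/n) = √(0.5×0.5/253) = 0.031435
z-statistic: z = (p̂ - p₀)/SE = (0.55 - 0.5)/0.031435 = 1.5906
Critical value: z_0.025 = ±1.960
p-value = 0.1117
Decision: fail to reject H₀ at α = 0.05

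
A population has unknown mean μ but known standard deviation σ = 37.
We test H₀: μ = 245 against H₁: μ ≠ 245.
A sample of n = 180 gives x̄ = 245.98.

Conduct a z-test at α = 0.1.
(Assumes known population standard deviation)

Standard error: SE = σ/√n = 37/√180 = 2.7578
z-statistic: z = (x̄ - μ₀)/SE = (245.98 - 245)/2.7578 = 0.3554
Critical value: ±1.645
p-value = 0.7223
Decision: fail to reject H₀

Answer: z = 0.3554, fail to reject H₀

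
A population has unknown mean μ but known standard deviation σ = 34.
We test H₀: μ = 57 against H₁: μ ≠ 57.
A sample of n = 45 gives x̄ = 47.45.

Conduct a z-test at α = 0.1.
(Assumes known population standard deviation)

Answer: z = -1.8842, reject H₀

Derivation:
Standard error: SE = σ/√n = 34/√45 = 5.0684
z-statistic: z = (x̄ - μ₀)/SE = (47.45 - 57)/5.0684 = -1.8842
Critical value: ±1.645
p-value = 0.0595
Decision: reject H₀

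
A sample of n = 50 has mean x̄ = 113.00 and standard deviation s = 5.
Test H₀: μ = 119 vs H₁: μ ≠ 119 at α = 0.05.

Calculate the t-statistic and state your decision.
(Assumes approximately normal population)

Answer: t = -8.4854, reject H₀

Derivation:
df = n - 1 = 49
SE = s/√n = 5/√50 = 0.7071
t = (x̄ - μ₀)/SE = (113.00 - 119)/0.7071 = -8.4854
Critical value: t_{0.025,49} = ±2.010
p-value < 0.0001
Decision: reject H₀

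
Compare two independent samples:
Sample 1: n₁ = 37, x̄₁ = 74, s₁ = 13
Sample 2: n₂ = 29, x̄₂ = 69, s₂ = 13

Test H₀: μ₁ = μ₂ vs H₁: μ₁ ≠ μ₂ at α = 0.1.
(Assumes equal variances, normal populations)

Pooled variance: s²_p = [36×13² + 28×13²]/(64) = 169.0000
s_p = 13.0000
SE = s_p×√(1/n₁ + 1/n₂) = 13.0000×√(1/37 + 1/29) = 3.2242
t = (x̄₁ - x̄₂)/SE = (74 - 69)/3.2242 = 1.5508
df = 64, t-critical = ±1.669
Decision: fail to reject H₀

Answer: t = 1.5508, fail to reject H₀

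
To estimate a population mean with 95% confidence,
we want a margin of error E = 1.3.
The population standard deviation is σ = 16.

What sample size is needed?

z_0.025 = 1.960
n = (z×σ/E)² = (1.960×16/1.3)²
n = 581.9228
Round up: n = 582

Answer: n = 582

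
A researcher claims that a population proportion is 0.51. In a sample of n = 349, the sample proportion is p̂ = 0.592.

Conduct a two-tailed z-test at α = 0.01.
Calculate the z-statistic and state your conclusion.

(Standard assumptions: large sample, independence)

Answer: z = 3.0644, reject H₀

Derivation:
H₀: p = 0.51, H₁: p ≠ 0.51
Standard error: SE = √(p₀(1-p₀)/n) = √(0.51×0.49/349) = 0.026759
z-statistic: z = (p̂ - p₀)/SE = (0.592 - 0.51)/0.026759 = 3.0644
Critical value: z_0.005 = ±2.576
p-value = 0.0022
Decision: reject H₀ at α = 0.01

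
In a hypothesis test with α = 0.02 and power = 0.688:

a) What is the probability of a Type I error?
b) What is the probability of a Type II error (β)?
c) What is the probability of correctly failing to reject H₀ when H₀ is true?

Answer: a) 0.02, b) 0.312, c) 0.98

Derivation:
a) Type I error probability = α = 0.02
b) Power = P(reject H₀ | H₁ true) = 1 - β = 0.688, so Type II error probability = β = 1 - Power = 0.312
c) P(fail to reject H₀ | H₀ true) = 1 - α = 0.98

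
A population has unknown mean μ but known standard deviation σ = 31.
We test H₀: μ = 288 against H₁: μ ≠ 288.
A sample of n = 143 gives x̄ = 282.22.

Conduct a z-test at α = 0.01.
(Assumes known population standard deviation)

Standard error: SE = σ/√n = 31/√143 = 2.5924
z-statistic: z = (x̄ - μ₀)/SE = (282.22 - 288)/2.5924 = -2.2296
Critical value: ±2.576
p-value = 0.0258
Decision: fail to reject H₀

Answer: z = -2.2296, fail to reject H₀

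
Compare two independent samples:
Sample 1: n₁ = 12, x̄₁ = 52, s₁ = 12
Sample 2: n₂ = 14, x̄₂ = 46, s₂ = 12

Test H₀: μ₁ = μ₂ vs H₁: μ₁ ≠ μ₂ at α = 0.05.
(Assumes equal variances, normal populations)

Pooled variance: s²_p = [11×12² + 13×12²]/(24) = 144.0000
s_p = 12.0000
SE = s_p×√(1/n₁ + 1/n₂) = 12.0000×√(1/12 + 1/14) = 4.7208
t = (x̄₁ - x̄₂)/SE = (52 - 46)/4.7208 = 1.2710
df = 24, t-critical = ±2.064
Decision: fail to reject H₀

Answer: t = 1.2710, fail to reject H₀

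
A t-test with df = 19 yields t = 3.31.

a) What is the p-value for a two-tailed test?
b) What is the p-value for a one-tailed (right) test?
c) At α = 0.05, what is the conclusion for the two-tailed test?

Using t-distribution with df = 19:
a) Two-tailed: p = 2×P(T > 3.31) = 0.0037
b) One-tailed: p = P(T > 3.31) = 0.0018
c) 0.0037 < 0.05, reject H₀

Answer: a) 0.0037, b) 0.0018, c) reject H₀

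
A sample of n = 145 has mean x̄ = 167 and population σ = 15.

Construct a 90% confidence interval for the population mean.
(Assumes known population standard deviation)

Answer: (164.9508, 169.0492)

Derivation:
Confidence level: 90%, α = 0.1
z_0.05 = 1.645
SE = σ/√n = 15/√145 = 1.2457
Margin of error = 1.645 × 1.2457 = 2.0492
CI: x̄ ± margin = 167 ± 2.0492
CI: (164.9508, 169.0492)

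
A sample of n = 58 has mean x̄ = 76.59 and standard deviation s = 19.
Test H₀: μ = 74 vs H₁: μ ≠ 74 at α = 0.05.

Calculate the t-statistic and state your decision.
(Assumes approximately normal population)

df = n - 1 = 57
SE = s/√n = 19/√58 = 2.4948
t = (x̄ - μ₀)/SE = (76.59 - 74)/2.4948 = 1.0382
Critical value: t_{0.025,57} = ±2.002
p-value ≈ 0.3036
Decision: fail to reject H₀

Answer: t = 1.0382, fail to reject H₀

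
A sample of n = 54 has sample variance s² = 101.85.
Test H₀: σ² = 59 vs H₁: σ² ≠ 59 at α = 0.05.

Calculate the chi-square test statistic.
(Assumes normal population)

Answer: χ² = 91.4924, reject H₀

Derivation:
df = n - 1 = 53
χ² = (n-1)s²/σ₀² = 53×101.85/59 = 91.4924
Critical values: χ²_{0.975,53} = 34.776, χ²_{0.025,53} = 75.002
Rejection region: χ² < 34.776 or χ² > 75.002
Decision: reject H₀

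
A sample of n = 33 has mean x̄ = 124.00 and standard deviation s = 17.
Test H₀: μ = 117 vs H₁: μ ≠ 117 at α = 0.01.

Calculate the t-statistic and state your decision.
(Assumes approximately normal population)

df = n - 1 = 32
SE = s/√n = 17/√33 = 2.9593
t = (x̄ - μ₀)/SE = (124.00 - 117)/2.9593 = 2.3654
Critical value: t_{0.005,32} = ±2.738
p-value ≈ 0.0242
Decision: fail to reject H₀

Answer: t = 2.3654, fail to reject H₀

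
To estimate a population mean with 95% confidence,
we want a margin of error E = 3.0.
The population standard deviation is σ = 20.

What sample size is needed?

Answer: n = 171

Derivation:
z_0.025 = 1.960
n = (z×σ/E)² = (1.960×20/3.0)²
n = 170.7378
Round up: n = 171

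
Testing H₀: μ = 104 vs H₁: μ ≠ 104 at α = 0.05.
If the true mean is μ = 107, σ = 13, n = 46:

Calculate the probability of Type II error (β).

Answer: β ≈ 0.6533

Derivation:
SE = σ/√n = 13/√46 = 1.9167
Critical values: μ₀ ± z_0.025×SE = 104 ± 1.960×1.9167
Acceptance region: (100.2433, 107.7567)
Under H₁ (μ = 107): z_high = (107.7567 - 107)/1.9167 = 0.3948, z_low = (100.2433 - 107)/1.9167 = -3.5252
β = P(not reject | H₁) = Φ(0.3948) - Φ(-3.5252) ≈ 0.6533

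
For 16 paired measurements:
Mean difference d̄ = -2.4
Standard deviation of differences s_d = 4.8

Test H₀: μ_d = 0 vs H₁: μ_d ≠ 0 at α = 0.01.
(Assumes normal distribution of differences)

df = n - 1 = 15
SE = s_d/√n = 4.8/√16 = 1.2000
t = d̄/SE = -2.4/1.2000 = -2.0000
Critical value: t_{0.005,15} = ±2.947
p-value ≈ 0.0639
Decision: fail to reject H₀

Answer: t = -2.0000, fail to reject H₀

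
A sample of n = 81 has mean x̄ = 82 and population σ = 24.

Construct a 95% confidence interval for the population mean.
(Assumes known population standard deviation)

Confidence level: 95%, α = 0.05
z_0.025 = 1.960
SE = σ/√n = 24/√81 = 2.6667
Margin of error = 1.960 × 2.6667 = 5.2267
CI: x̄ ± margin = 82 ± 5.2267
CI: (76.7733, 87.2267)

Answer: (76.7733, 87.2267)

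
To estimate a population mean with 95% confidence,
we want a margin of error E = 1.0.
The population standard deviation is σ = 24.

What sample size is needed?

z_0.025 = 1.960
n = (z×σ/E)² = (1.960×24/1.0)²
n = 2212.7616
Round up: n = 2213

Answer: n = 2213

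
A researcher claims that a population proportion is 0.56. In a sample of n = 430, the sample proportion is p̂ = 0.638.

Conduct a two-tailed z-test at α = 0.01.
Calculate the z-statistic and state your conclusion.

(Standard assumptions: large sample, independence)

Answer: z = 3.2584, reject H₀

Derivation:
H₀: p = 0.56, H₁: p ≠ 0.56
Standard error: SE = √(p₀(1-p₀)/n) = √(0.56×0.44/430) = 0.023938
z-statistic: z = (p̂ - p₀)/SE = (0.638 - 0.56)/0.023938 = 3.2584
Critical value: z_0.005 = ±2.576
p-value = 0.0011
Decision: reject H₀ at α = 0.01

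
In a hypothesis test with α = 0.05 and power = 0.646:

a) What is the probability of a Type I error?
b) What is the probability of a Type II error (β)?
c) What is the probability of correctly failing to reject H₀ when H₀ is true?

a) Type I error probability = α = 0.05
b) Power = P(reject H₀ | H₁ true) = 1 - β = 0.646, so Type II error probability = β = 1 - Power = 0.354
c) P(fail to reject H₀ | H₀ true) = 1 - α = 0.95

Answer: a) 0.05, b) 0.354, c) 0.95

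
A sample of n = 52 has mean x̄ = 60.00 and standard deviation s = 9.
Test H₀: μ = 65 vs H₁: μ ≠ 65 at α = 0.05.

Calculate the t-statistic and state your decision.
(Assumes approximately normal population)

Answer: t = -4.0061, reject H₀

Derivation:
df = n - 1 = 51
SE = s/√n = 9/√52 = 1.2481
t = (x̄ - μ₀)/SE = (60.00 - 65)/1.2481 = -4.0061
Critical value: t_{0.025,51} = ±2.008
p-value ≈ 0.0002
Decision: reject H₀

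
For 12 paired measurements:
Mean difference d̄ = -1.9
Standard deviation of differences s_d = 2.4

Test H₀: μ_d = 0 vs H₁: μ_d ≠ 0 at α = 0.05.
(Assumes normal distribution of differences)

Answer: t = -2.7425, reject H₀

Derivation:
df = n - 1 = 11
SE = s_d/√n = 2.4/√12 = 0.6928
t = d̄/SE = -1.9/0.6928 = -2.7425
Critical value: t_{0.025,11} = ±2.201
p-value ≈ 0.0191
Decision: reject H₀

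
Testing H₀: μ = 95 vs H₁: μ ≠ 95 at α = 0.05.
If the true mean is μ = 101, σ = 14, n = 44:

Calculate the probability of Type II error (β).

SE = σ/√n = 14/√44 = 2.1106
Critical values: μ₀ ± z_0.025×SE = 95 ± 1.960×2.1106
Acceptance region: (90.8632, 99.1368)
Under H₁ (μ = 101): z_high = (99.1368 - 101)/2.1106 = -0.8828, z_low = (90.8632 - 101)/2.1106 = -4.8028
β = P(not reject | H₁) = Φ(-0.8828) - Φ(-4.8028) ≈ 0.1887

Answer: β ≈ 0.1887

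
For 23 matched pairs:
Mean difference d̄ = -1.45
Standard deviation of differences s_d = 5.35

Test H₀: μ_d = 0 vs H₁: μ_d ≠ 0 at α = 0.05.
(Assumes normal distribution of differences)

Answer: t = -1.2997, fail to reject H₀

Derivation:
df = n - 1 = 22
SE = s_d/√n = 5.35/√23 = 1.1156
t = d̄/SE = -1.45/1.1156 = -1.2997
Critical value: t_{0.025,22} = ±2.074
p-value ≈ 0.2072
Decision: fail to reject H₀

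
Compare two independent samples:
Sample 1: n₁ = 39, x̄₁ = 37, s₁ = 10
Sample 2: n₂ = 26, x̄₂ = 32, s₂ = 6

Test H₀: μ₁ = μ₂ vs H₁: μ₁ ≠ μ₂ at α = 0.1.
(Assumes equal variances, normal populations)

Pooled variance: s²_p = [38×10² + 25×6²]/(63) = 74.6032
s_p = 8.6373
SE = s_p×√(1/n₁ + 1/n₂) = 8.6373×√(1/39 + 1/26) = 2.1868
t = (x̄₁ - x̄₂)/SE = (37 - 32)/2.1868 = 2.2864
df = 63, t-critical = ±1.669
Decision: reject H₀

Answer: t = 2.2864, reject H₀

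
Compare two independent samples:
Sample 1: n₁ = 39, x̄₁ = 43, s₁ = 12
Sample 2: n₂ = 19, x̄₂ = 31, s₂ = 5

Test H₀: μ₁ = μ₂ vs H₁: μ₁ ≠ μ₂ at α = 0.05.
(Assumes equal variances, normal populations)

Answer: t = 4.1710, reject H₀

Derivation:
Pooled variance: s²_p = [38×12² + 18×5²]/(56) = 105.7500
s_p = 10.2835
SE = s_p×√(1/n₁ + 1/n₂) = 10.2835×√(1/39 + 1/19) = 2.8770
t = (x̄₁ - x̄₂)/SE = (43 - 31)/2.8770 = 4.1710
df = 56, t-critical = ±2.003
Decision: reject H₀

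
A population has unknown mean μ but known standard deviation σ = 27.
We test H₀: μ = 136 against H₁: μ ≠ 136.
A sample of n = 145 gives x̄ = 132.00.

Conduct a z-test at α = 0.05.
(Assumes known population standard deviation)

Standard error: SE = σ/√n = 27/√145 = 2.2422
z-statistic: z = (x̄ - μ₀)/SE = (132.00 - 136)/2.2422 = -1.7840
Critical value: ±1.960
p-value = 0.0744
Decision: fail to reject H₀

Answer: z = -1.7840, fail to reject H₀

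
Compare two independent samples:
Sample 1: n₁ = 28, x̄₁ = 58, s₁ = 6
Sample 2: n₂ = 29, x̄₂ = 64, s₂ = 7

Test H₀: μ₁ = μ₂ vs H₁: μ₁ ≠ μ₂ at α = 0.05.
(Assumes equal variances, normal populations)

Pooled variance: s²_p = [27×6² + 28×7²]/(55) = 42.6182
s_p = 6.5283
SE = s_p×√(1/n₁ + 1/n₂) = 6.5283×√(1/28 + 1/29) = 1.7297
t = (x̄₁ - x̄₂)/SE = (58 - 64)/1.7297 = -3.4688
df = 55, t-critical = ±2.004
Decision: reject H₀

Answer: t = -3.4688, reject H₀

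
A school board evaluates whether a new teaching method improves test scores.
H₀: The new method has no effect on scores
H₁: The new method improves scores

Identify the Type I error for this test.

Type I error: rejecting H₀ when it is actually true (false positive).
Type II error: failing to reject H₀ when H₁ is actually true (false negative).

Answer: Concluding the new method improves scores when it actually doesn't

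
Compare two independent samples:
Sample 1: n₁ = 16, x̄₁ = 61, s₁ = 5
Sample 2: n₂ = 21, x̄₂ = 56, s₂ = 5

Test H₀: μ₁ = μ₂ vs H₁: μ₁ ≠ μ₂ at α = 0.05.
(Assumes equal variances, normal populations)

Answer: t = 3.0135, reject H₀

Derivation:
Pooled variance: s²_p = [15×5² + 20×5²]/(35) = 25.0000
s_p = 5.0000
SE = s_p×√(1/n₁ + 1/n₂) = 5.0000×√(1/16 + 1/21) = 1.6592
t = (x̄₁ - x̄₂)/SE = (61 - 56)/1.6592 = 3.0135
df = 35, t-critical = ±2.030
Decision: reject H₀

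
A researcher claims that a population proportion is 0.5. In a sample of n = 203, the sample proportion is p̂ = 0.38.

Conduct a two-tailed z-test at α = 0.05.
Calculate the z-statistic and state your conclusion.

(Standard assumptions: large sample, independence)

Answer: z = -3.4195, reject H₀

Derivation:
H₀: p = 0.5, H₁: p ≠ 0.5
Standard error: SE = √(p₀(1-p₀)/n) = √(0.5×0.5/203) = 0.035093
z-statistic: z = (p̂ - p₀)/SE = (0.38 - 0.5)/0.035093 = -3.4195
Critical value: z_0.025 = ±1.960
p-value = 0.0006
Decision: reject H₀ at α = 0.05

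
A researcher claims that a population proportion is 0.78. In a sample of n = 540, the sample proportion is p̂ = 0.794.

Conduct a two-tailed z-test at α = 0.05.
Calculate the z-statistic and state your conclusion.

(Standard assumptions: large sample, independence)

Answer: z = 0.7854, fail to reject H₀

Derivation:
H₀: p = 0.78, H₁: p ≠ 0.78
Standard error: SE = √(p₀(1-p₀)/n) = √(0.78×0.22/540) = 0.017826
z-statistic: z = (p̂ - p₀)/SE = (0.794 - 0.78)/0.017826 = 0.7854
Critical value: z_0.025 = ±1.960
p-value = 0.4322
Decision: fail to reject H₀ at α = 0.05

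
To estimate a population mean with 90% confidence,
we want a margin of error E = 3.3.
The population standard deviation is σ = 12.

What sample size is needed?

z_0.05 = 1.645
n = (z×σ/E)² = (1.645×12/3.3)²
n = 35.7821
Round up: n = 36

Answer: n = 36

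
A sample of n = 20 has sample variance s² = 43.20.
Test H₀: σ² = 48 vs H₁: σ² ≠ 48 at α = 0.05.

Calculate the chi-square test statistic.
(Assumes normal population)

Answer: χ² = 17.1000, fail to reject H₀

Derivation:
df = n - 1 = 19
χ² = (n-1)s²/σ₀² = 19×43.20/48 = 17.1000
Critical values: χ²_{0.975,19} = 8.907, χ²_{0.025,19} = 32.852
Rejection region: χ² < 8.907 or χ² > 32.852
Decision: fail to reject H₀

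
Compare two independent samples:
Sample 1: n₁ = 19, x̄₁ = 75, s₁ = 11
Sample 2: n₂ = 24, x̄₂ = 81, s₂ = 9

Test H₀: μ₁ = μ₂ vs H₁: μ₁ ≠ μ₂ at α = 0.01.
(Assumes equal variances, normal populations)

Pooled variance: s²_p = [18×11² + 23×9²]/(41) = 98.5610
s_p = 9.9278
SE = s_p×√(1/n₁ + 1/n₂) = 9.9278×√(1/19 + 1/24) = 3.0486
t = (x̄₁ - x̄₂)/SE = (75 - 81)/3.0486 = -1.9681
df = 41, t-critical = ±2.701
Decision: fail to reject H₀

Answer: t = -1.9681, fail to reject H₀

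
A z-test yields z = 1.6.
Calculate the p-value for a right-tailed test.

Answer: p-value ≈ 0.0548

Derivation:
For z = 1.6:
p = P(Z > 1.6) = 1 - Φ(1.6) = 0.0548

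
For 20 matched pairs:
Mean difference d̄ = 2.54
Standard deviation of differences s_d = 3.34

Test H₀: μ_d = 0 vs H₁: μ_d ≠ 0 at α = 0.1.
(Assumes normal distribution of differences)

Answer: t = 3.4012, reject H₀

Derivation:
df = n - 1 = 19
SE = s_d/√n = 3.34/√20 = 0.7468
t = d̄/SE = 2.54/0.7468 = 3.4012
Critical value: t_{0.05,19} = ±1.729
p-value ≈ 0.0030
Decision: reject H₀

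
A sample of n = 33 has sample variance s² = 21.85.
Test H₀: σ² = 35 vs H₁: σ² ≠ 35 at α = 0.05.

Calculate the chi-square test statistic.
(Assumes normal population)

df = n - 1 = 32
χ² = (n-1)s²/σ₀² = 32×21.85/35 = 19.9771
Critical values: χ²_{0.975,32} = 18.291, χ²_{0.025,32} = 49.480
Rejection region: χ² < 18.291 or χ² > 49.480
Decision: fail to reject H₀

Answer: χ² = 19.9771, fail to reject H₀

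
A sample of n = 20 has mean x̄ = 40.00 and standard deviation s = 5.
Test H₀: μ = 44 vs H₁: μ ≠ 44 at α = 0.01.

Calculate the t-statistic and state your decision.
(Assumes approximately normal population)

Answer: t = -3.5778, reject H₀

Derivation:
df = n - 1 = 19
SE = s/√n = 5/√20 = 1.1180
t = (x̄ - μ₀)/SE = (40.00 - 44)/1.1180 = -3.5778
Critical value: t_{0.005,19} = ±2.861
p-value ≈ 0.0020
Decision: reject H₀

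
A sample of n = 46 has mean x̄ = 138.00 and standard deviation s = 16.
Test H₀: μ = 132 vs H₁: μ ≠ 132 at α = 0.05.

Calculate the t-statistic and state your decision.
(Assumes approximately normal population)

df = n - 1 = 45
SE = s/√n = 16/√46 = 2.3591
t = (x̄ - μ₀)/SE = (138.00 - 132)/2.3591 = 2.5433
Critical value: t_{0.025,45} = ±2.014
p-value ≈ 0.0145
Decision: reject H₀

Answer: t = 2.5433, reject H₀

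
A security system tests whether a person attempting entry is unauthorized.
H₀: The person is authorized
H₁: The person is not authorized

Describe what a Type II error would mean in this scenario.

Answer: Granting entry to an unauthorized person

Derivation:
Type I error (α): Rejecting H₀ when H₀ is true
Type II error (β): Failing to reject H₀ when H₁ is true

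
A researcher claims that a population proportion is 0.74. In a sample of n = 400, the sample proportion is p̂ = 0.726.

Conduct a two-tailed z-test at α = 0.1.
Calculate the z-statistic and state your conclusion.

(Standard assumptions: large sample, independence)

H₀: p = 0.74, H₁: p ≠ 0.74
Standard error: SE = √(p₀(1-p₀)/n) = √(0.74×0.26/400) = 0.021932
z-statistic: z = (p̂ - p₀)/SE = (0.726 - 0.74)/0.021932 = -0.6383
Critical value: z_0.05 = ±1.645
p-value = 0.5233
Decision: fail to reject H₀ at α = 0.1

Answer: z = -0.6383, fail to reject H₀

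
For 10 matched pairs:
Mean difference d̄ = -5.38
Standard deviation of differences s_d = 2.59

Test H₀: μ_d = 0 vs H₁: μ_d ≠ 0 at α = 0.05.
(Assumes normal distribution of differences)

df = n - 1 = 9
SE = s_d/√n = 2.59/√10 = 0.8190
t = d̄/SE = -5.38/0.8190 = -6.5690
Critical value: t_{0.025,9} = ±2.262
p-value ≈ 0.0001
Decision: reject H₀

Answer: t = -6.5690, reject H₀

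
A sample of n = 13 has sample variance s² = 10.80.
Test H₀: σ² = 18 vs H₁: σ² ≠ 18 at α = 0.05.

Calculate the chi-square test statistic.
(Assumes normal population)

df = n - 1 = 12
χ² = (n-1)s²/σ₀² = 12×10.80/18 = 7.2000
Critical values: χ²_{0.975,12} = 4.404, χ²_{0.025,12} = 23.337
Rejection region: χ² < 4.404 or χ² > 23.337
Decision: fail to reject H₀

Answer: χ² = 7.2000, fail to reject H₀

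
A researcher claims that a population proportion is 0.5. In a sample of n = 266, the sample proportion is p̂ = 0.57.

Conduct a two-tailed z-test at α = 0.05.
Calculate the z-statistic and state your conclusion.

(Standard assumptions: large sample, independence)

H₀: p = 0.5, H₁: p ≠ 0.5
Standard error: SE = √(p₀(1-p₀)/n) = √(0.5×0.5/266) = 0.030657
z-statistic: z = (p̂ - p₀)/SE = (0.57 - 0.5)/0.030657 = 2.2833
Critical value: z_0.025 = ±1.960
p-value = 0.0224
Decision: reject H₀ at α = 0.05

Answer: z = 2.2833, reject H₀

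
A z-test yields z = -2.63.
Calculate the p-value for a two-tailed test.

For z = -2.63:
p = 2×P(Z > |-2.63|) = 2×(1 - Φ(2.63)) = 0.0085

Answer: p-value ≈ 0.0085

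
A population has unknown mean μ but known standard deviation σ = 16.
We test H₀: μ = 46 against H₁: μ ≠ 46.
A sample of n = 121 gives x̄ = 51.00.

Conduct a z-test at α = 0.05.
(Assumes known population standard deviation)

Answer: z = 3.4376, reject H₀

Derivation:
Standard error: SE = σ/√n = 16/√121 = 1.4545
z-statistic: z = (x̄ - μ₀)/SE = (51.00 - 46)/1.4545 = 3.4376
Critical value: ±1.960
p-value = 0.0006
Decision: reject H₀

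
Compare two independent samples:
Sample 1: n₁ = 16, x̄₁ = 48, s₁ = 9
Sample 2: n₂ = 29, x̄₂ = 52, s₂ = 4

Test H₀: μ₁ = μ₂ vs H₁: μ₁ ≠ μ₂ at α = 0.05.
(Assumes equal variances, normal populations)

Pooled variance: s²_p = [15×9² + 28×4²]/(43) = 38.6744
s_p = 6.2189
SE = s_p×√(1/n₁ + 1/n₂) = 6.2189×√(1/16 + 1/29) = 1.9367
t = (x̄₁ - x̄₂)/SE = (48 - 52)/1.9367 = -2.0654
df = 43, t-critical = ±2.017
Decision: reject H₀

Answer: t = -2.0654, reject H₀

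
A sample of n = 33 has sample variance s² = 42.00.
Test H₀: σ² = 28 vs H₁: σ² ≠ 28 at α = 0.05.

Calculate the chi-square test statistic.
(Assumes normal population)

Answer: χ² = 48.0000, fail to reject H₀

Derivation:
df = n - 1 = 32
χ² = (n-1)s²/σ₀² = 32×42.00/28 = 48.0000
Critical values: χ²_{0.975,32} = 18.291, χ²_{0.025,32} = 49.480
Rejection region: χ² < 18.291 or χ² > 49.480
Decision: fail to reject H₀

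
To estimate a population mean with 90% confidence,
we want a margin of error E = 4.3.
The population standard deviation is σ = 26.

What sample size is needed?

Answer: n = 99

Derivation:
z_0.05 = 1.645
n = (z×σ/E)² = (1.645×26/4.3)²
n = 98.9331
Round up: n = 99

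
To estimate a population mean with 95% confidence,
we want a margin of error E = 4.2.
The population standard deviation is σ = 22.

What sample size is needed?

Answer: n = 106

Derivation:
z_0.025 = 1.960
n = (z×σ/E)² = (1.960×22/4.2)²
n = 105.4044
Round up: n = 106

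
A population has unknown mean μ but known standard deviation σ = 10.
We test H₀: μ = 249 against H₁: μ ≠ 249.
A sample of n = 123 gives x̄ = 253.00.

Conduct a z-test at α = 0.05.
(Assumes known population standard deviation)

Standard error: SE = σ/√n = 10/√123 = 0.9017
z-statistic: z = (x̄ - μ₀)/SE = (253.00 - 249)/0.9017 = 4.4361
Critical value: ±1.960
p-value < 0.0001
Decision: reject H₀

Answer: z = 4.4361, reject H₀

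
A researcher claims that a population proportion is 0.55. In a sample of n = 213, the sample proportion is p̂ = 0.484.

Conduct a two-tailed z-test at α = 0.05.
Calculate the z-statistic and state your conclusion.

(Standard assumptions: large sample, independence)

Answer: z = -1.9362, fail to reject H₀

Derivation:
H₀: p = 0.55, H₁: p ≠ 0.55
Standard error: SE = √(p₀(1-p₀)/n) = √(0.55×0.45/213) = 0.034088
z-statistic: z = (p̂ - p₀)/SE = (0.484 - 0.55)/0.034088 = -1.9362
Critical value: z_0.025 = ±1.960
p-value = 0.0528
Decision: fail to reject H₀ at α = 0.05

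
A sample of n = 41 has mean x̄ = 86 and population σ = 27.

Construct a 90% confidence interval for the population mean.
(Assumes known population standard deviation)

Confidence level: 90%, α = 0.1
z_0.05 = 1.645
SE = σ/√n = 27/√41 = 4.2167
Margin of error = 1.645 × 4.2167 = 6.9365
CI: x̄ ± margin = 86 ± 6.9365
CI: (79.0635, 92.9365)

Answer: (79.0635, 92.9365)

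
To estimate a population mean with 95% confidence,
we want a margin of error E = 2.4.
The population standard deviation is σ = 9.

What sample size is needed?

Answer: n = 55

Derivation:
z_0.025 = 1.960
n = (z×σ/E)² = (1.960×9/2.4)²
n = 54.0225
Round up: n = 55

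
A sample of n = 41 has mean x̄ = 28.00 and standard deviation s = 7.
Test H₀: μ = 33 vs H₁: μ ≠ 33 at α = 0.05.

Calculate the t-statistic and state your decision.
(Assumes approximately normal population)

df = n - 1 = 40
SE = s/√n = 7/√41 = 1.0932
t = (x̄ - μ₀)/SE = (28.00 - 33)/1.0932 = -4.5737
Critical value: t_{0.025,40} = ±2.021
p-value < 0.0001
Decision: reject H₀

Answer: t = -4.5737, reject H₀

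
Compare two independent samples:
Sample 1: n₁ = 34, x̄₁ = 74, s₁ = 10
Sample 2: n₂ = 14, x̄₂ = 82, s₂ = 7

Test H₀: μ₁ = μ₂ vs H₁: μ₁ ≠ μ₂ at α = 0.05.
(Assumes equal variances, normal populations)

Answer: t = -2.7231, reject H₀

Derivation:
Pooled variance: s²_p = [33×10² + 13×7²]/(46) = 85.5870
s_p = 9.2513
SE = s_p×√(1/n₁ + 1/n₂) = 9.2513×√(1/34 + 1/14) = 2.9378
t = (x̄₁ - x̄₂)/SE = (74 - 82)/2.9378 = -2.7231
df = 46, t-critical = ±2.013
Decision: reject H₀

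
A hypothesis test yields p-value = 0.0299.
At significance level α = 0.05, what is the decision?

Compare p-value to α:
0.0299 < 0.05
Decision: reject H₀

Answer: reject H₀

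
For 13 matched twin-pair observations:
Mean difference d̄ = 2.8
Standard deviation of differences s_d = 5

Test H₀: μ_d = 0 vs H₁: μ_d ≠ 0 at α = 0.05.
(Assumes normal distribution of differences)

Answer: t = 2.0190, fail to reject H₀

Derivation:
df = n - 1 = 12
SE = s_d/√n = 5/√13 = 1.3868
t = d̄/SE = 2.8/1.3868 = 2.0190
Critical value: t_{0.025,12} = ±2.179
p-value ≈ 0.0664
Decision: fail to reject H₀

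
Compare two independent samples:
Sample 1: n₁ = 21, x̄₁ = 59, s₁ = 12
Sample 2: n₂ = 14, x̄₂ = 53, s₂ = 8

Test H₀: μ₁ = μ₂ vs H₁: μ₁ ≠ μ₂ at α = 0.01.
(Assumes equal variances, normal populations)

Answer: t = 1.6396, fail to reject H₀

Derivation:
Pooled variance: s²_p = [20×12² + 13×8²]/(33) = 112.4848
s_p = 10.6059
SE = s_p×√(1/n₁ + 1/n₂) = 10.6059×√(1/21 + 1/14) = 3.6594
t = (x̄₁ - x̄₂)/SE = (59 - 53)/3.6594 = 1.6396
df = 33, t-critical = ±2.733
Decision: fail to reject H₀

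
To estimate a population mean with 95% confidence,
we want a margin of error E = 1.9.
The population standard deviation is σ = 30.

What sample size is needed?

Answer: n = 958

Derivation:
z_0.025 = 1.960
n = (z×σ/E)² = (1.960×30/1.9)²
n = 957.7396
Round up: n = 958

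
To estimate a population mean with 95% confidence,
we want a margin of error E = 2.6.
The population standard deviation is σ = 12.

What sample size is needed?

Answer: n = 82

Derivation:
z_0.025 = 1.960
n = (z×σ/E)² = (1.960×12/2.6)²
n = 81.8329
Round up: n = 82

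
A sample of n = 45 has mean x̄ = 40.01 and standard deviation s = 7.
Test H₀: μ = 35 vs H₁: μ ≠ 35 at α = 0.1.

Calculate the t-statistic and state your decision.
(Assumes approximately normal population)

Answer: t = 4.8011, reject H₀

Derivation:
df = n - 1 = 44
SE = s/√n = 7/√45 = 1.0435
t = (x̄ - μ₀)/SE = (40.01 - 35)/1.0435 = 4.8011
Critical value: t_{0.05,44} = ±1.680
p-value < 0.0001
Decision: reject H₀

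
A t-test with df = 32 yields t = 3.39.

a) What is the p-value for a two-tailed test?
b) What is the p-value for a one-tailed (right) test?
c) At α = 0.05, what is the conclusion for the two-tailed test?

Answer: a) 0.0019, b) 0.0009, c) reject H₀

Derivation:
Using t-distribution with df = 32:
a) Two-tailed: p = 2×P(T > 3.39) = 0.0019
b) One-tailed: p = P(T > 3.39) = 0.0009
c) 0.0019 < 0.05, reject H₀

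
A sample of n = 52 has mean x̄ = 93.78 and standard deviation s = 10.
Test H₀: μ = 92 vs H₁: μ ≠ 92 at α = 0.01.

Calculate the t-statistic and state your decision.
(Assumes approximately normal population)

df = n - 1 = 51
SE = s/√n = 10/√52 = 1.3868
t = (x̄ - μ₀)/SE = (93.78 - 92)/1.3868 = 1.2835
Critical value: t_{0.005,51} = ±2.676
p-value ≈ 0.2051
Decision: fail to reject H₀

Answer: t = 1.2835, fail to reject H₀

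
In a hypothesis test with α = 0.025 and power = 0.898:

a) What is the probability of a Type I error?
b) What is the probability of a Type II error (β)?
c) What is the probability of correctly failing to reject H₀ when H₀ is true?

Answer: a) 0.025, b) 0.102, c) 0.975

Derivation:
a) Type I error probability = α = 0.025
b) Power = P(reject H₀ | H₁ true) = 1 - β = 0.898, so Type II error probability = β = 1 - Power = 0.102
c) P(fail to reject H₀ | H₀ true) = 1 - α = 0.975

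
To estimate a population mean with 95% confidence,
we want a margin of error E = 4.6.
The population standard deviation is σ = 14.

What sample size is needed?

z_0.025 = 1.960
n = (z×σ/E)² = (1.960×14/4.6)²
n = 35.5838
Round up: n = 36

Answer: n = 36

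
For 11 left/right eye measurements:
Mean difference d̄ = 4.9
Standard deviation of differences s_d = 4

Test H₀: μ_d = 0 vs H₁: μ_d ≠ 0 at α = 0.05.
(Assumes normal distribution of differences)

Answer: t = 4.0630, reject H₀

Derivation:
df = n - 1 = 10
SE = s_d/√n = 4/√11 = 1.2060
t = d̄/SE = 4.9/1.2060 = 4.0630
Critical value: t_{0.025,10} = ±2.228
p-value ≈ 0.0023
Decision: reject H₀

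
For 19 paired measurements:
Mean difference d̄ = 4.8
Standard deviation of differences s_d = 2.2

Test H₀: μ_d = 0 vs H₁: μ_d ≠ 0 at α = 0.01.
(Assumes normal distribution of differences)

Answer: t = 9.5106, reject H₀

Derivation:
df = n - 1 = 18
SE = s_d/√n = 2.2/√19 = 0.5047
t = d̄/SE = 4.8/0.5047 = 9.5106
Critical value: t_{0.005,18} = ±2.878
p-value < 0.0001
Decision: reject H₀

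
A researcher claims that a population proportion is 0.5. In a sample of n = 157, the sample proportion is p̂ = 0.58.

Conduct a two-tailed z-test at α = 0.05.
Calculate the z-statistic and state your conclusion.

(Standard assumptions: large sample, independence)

Answer: z = 2.0048, reject H₀

Derivation:
H₀: p = 0.5, H₁: p ≠ 0.5
Standard error: SE = √(p₀(1-p₀)/n) = √(0.5×0.5/157) = 0.039904
z-statistic: z = (p̂ - p₀)/SE = (0.58 - 0.5)/0.039904 = 2.0048
Critical value: z_0.025 = ±1.960
p-value = 0.0450
Decision: reject H₀ at α = 0.05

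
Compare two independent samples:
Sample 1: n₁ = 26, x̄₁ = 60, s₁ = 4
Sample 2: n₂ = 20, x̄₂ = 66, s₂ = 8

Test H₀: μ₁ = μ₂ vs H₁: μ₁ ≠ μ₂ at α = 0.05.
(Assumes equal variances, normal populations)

Pooled variance: s²_p = [25×4² + 19×8²]/(44) = 36.7273
s_p = 6.0603
SE = s_p×√(1/n₁ + 1/n₂) = 6.0603×√(1/26 + 1/20) = 1.8025
t = (x̄₁ - x̄₂)/SE = (60 - 66)/1.8025 = -3.3287
df = 44, t-critical = ±2.015
Decision: reject H₀

Answer: t = -3.3287, reject H₀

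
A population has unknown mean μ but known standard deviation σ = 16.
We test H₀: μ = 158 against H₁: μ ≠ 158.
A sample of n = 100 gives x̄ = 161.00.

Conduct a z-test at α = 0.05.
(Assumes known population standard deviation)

Answer: z = 1.8750, fail to reject H₀

Derivation:
Standard error: SE = σ/√n = 16/√100 = 1.6000
z-statistic: z = (x̄ - μ₀)/SE = (161.00 - 158)/1.6000 = 1.8750
Critical value: ±1.960
p-value = 0.0608
Decision: fail to reject H₀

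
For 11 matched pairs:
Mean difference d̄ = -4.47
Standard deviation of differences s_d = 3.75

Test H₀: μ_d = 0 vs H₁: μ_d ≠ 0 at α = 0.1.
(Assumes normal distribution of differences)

Answer: t = -3.9533, reject H₀

Derivation:
df = n - 1 = 10
SE = s_d/√n = 3.75/√11 = 1.1307
t = d̄/SE = -4.47/1.1307 = -3.9533
Critical value: t_{0.05,10} = ±1.812
p-value ≈ 0.0027
Decision: reject H₀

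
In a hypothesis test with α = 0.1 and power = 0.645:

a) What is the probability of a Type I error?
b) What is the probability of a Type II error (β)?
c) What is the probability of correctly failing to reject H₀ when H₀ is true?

Answer: a) 0.1, b) 0.355, c) 0.9

Derivation:
a) Type I error probability = α = 0.1
b) Power = P(reject H₀ | H₁ true) = 1 - β = 0.645, so Type II error probability = β = 1 - Power = 0.355
c) P(fail to reject H₀ | H₀ true) = 1 - α = 0.9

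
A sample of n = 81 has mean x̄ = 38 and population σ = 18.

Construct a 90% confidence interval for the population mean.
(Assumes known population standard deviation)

Answer: (34.7100, 41.2900)

Derivation:
Confidence level: 90%, α = 0.1
z_0.05 = 1.645
SE = σ/√n = 18/√81 = 2.0000
Margin of error = 1.645 × 2.0000 = 3.2900
CI: x̄ ± margin = 38 ± 3.2900
CI: (34.7100, 41.2900)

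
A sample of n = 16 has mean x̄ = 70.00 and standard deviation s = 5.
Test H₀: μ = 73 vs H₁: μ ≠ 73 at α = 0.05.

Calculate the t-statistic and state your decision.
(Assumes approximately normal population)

df = n - 1 = 15
SE = s/√n = 5/√16 = 1.2500
t = (x̄ - μ₀)/SE = (70.00 - 73)/1.2500 = -2.4000
Critical value: t_{0.025,15} = ±2.131
p-value ≈ 0.0298
Decision: reject H₀

Answer: t = -2.4000, reject H₀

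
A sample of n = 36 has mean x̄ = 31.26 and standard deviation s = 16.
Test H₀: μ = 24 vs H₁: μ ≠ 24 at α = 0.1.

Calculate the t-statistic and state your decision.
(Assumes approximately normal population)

Answer: t = 2.7225, reject H₀

Derivation:
df = n - 1 = 35
SE = s/√n = 16/√36 = 2.6667
t = (x̄ - μ₀)/SE = (31.26 - 24)/2.6667 = 2.7225
Critical value: t_{0.05,35} = ±1.690
p-value ≈ 0.0100
Decision: reject H₀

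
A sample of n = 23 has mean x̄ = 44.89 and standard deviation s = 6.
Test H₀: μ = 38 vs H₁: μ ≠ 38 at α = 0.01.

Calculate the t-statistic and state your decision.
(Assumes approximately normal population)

df = n - 1 = 22
SE = s/√n = 6/√23 = 1.2511
t = (x̄ - μ₀)/SE = (44.89 - 38)/1.2511 = 5.5072
Critical value: t_{0.005,22} = ±2.819
p-value < 0.0001
Decision: reject H₀

Answer: t = 5.5072, reject H₀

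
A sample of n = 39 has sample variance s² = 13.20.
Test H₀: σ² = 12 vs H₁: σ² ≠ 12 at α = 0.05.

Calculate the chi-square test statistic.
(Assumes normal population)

Answer: χ² = 41.8000, fail to reject H₀

Derivation:
df = n - 1 = 38
χ² = (n-1)s²/σ₀² = 38×13.20/12 = 41.8000
Critical values: χ²_{0.975,38} = 22.878, χ²_{0.025,38} = 56.896
Rejection region: χ² < 22.878 or χ² > 56.896
Decision: fail to reject H₀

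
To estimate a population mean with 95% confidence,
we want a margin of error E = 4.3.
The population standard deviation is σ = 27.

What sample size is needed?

Answer: n = 152

Derivation:
z_0.025 = 1.960
n = (z×σ/E)² = (1.960×27/4.3)²
n = 151.4617
Round up: n = 152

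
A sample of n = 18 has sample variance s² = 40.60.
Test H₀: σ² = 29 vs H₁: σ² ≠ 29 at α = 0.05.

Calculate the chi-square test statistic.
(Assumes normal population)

Answer: χ² = 23.8000, fail to reject H₀

Derivation:
df = n - 1 = 17
χ² = (n-1)s²/σ₀² = 17×40.60/29 = 23.8000
Critical values: χ²_{0.975,17} = 7.564, χ²_{0.025,17} = 30.191
Rejection region: χ² < 7.564 or χ² > 30.191
Decision: fail to reject H₀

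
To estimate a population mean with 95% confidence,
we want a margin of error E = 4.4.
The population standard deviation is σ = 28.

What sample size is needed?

z_0.025 = 1.960
n = (z×σ/E)² = (1.960×28/4.4)²
n = 155.5689
Round up: n = 156

Answer: n = 156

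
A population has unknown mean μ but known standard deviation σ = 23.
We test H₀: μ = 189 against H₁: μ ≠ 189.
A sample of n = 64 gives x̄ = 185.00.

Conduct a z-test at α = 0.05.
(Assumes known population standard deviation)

Standard error: SE = σ/√n = 23/√64 = 2.8750
z-statistic: z = (x̄ - μ₀)/SE = (185.00 - 189)/2.8750 = -1.3913
Critical value: ±1.960
p-value = 0.1641
Decision: fail to reject H₀

Answer: z = -1.3913, fail to reject H₀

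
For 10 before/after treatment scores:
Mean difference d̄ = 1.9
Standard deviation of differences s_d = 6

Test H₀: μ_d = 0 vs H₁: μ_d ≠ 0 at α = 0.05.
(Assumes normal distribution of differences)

Answer: t = 1.0014, fail to reject H₀

Derivation:
df = n - 1 = 9
SE = s_d/√n = 6/√10 = 1.8974
t = d̄/SE = 1.9/1.8974 = 1.0014
Critical value: t_{0.025,9} = ±2.262
p-value ≈ 0.3428
Decision: fail to reject H₀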